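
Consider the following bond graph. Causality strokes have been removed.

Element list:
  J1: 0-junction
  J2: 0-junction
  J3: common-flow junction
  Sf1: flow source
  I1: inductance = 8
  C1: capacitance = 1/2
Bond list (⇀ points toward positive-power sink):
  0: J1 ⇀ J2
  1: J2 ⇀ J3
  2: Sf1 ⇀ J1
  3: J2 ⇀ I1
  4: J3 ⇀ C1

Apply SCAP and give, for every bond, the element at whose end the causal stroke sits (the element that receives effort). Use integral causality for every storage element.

b0 →J1
b1 →J2
b2 →Sf1
b3 →I1
b4 →J3

#2 stroke→Sf1  (Sf1: flow source, stroke at near end)
#0 stroke→J1  (only one effort-in slot at J1)
#3 stroke→I1  (I1: I, integral causality)
#1 stroke→J2  (only one effort-in slot at J2)
#4 stroke→J3  (J3 flow already set via bond 1)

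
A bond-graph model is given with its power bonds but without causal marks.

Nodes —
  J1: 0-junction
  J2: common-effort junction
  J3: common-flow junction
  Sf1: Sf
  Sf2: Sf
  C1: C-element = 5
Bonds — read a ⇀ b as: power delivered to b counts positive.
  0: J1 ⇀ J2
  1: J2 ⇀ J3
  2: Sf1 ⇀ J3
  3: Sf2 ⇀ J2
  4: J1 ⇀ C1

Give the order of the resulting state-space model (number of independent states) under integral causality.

1  (C1 all integral)

b2 →Sf1  (Sf1 fixes flow; stroke at Sf1)
b3 →Sf2  (source Sf2 imposes f)
b1 →J3  (1-jn J3 has f-setter on 2)
b0 →J2  (J2: last free bond brings effort in)
b4 →J1  (J1 needs exactly one e-in)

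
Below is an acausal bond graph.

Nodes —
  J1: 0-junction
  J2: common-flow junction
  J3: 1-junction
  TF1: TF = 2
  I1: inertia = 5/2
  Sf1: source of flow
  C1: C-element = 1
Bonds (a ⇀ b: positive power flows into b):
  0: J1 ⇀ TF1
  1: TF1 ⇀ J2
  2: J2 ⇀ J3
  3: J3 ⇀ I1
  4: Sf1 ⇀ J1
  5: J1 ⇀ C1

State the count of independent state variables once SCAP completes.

bond 4 →Sf1  (Sf1 fixes flow; stroke at Sf1)
bond 3 →I1  (I1: I, integral causality)
bond 2 →J3  (1-jn J3 has f-setter on 3)
bond 1 →J2  (J2 flow already set via bond 2)
bond 0 →TF1  (TF1: transformer flips bond 1)
bond 5 →J1  (closing 0-jn rule on J1)

2  (C1, I1 all integral)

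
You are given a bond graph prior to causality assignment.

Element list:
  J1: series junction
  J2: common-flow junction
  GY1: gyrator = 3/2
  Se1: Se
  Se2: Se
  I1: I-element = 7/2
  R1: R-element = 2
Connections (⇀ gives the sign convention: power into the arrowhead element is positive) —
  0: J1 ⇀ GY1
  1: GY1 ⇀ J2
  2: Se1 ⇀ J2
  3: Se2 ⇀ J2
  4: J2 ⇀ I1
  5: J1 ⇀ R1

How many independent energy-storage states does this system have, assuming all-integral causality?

1  (I1 all integral)

#2 |J2  (Se1 fixes effort; stroke away)
#3 |J2  (Se2 (Se) sets effort on bond)
#4 |I1  (I1 integral (f out))
#1 |J2  (1-jn J2 has f-setter on 4)
#0 |J1  (GY1 both-in/both-out from 1)
#5 |R1  (J1 needs exactly one f-in)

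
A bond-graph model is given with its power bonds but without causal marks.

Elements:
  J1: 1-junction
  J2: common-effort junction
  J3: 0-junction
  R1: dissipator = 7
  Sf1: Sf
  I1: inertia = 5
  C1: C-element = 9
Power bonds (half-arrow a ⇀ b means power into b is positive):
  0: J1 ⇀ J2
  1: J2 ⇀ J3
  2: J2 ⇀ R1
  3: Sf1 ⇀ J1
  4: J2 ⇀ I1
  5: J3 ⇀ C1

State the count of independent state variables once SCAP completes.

2  (C1, I1 all integral)

β3 →Sf1  (Sf1: flow source, stroke at near end)
β0 →J1  (1-jn J1 has f-setter on 3)
β4 →I1  (prefer integral on I1)
β5 →J3  (prefer integral on C1)
β1 →J2  (J3 effort already set via bond 5)
β2 →R1  (J2: bond 1 brought effort, rest push out)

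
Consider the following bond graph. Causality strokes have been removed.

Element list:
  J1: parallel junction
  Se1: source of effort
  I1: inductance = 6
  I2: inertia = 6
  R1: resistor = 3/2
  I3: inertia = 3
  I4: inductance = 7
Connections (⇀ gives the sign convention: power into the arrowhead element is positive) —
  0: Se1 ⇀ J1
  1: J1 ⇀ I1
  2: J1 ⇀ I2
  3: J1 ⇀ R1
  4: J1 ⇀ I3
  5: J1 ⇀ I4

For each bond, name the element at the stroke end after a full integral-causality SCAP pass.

bond 0 →J1  (source Se1 imposes e)
bond 1 →I1  (J1 effort already set via bond 0)
bond 2 →I2  (common-e at J1 fixed by 0)
bond 3 →R1  (J1: bond 0 brought effort, rest push out)
bond 4 →I3  (J1 effort already set via bond 0)
bond 5 →I4  (J1: bond 0 brought effort, rest push out)

#0 stroke→J1
#1 stroke→I1
#2 stroke→I2
#3 stroke→R1
#4 stroke→I3
#5 stroke→I4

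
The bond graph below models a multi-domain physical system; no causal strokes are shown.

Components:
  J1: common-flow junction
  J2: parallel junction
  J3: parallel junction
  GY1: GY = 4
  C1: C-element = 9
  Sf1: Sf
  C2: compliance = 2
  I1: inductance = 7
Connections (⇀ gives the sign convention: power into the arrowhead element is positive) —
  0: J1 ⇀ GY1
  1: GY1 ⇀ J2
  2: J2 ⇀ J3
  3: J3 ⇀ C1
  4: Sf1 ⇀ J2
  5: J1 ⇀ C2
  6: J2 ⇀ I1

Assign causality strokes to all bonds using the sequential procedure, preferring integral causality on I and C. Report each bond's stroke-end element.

β0 |GY1
β1 |GY1
β2 |J2
β3 |J3
β4 |Sf1
β5 |J1
β6 |I1

#4 |Sf1  (Sf1: flow source, stroke at near end)
#3 |J3  (prefer integral on C1)
#2 |J2  (0-jn J3 has e-setter on 3)
#1 |GY1  (common-e at J2 fixed by 2)
#6 |I1  (J2: bond 2 brought effort, rest push out)
#0 |GY1  (GY1 both-in/both-out from 1)
#5 |J1  (1-jn J1 has f-setter on 0)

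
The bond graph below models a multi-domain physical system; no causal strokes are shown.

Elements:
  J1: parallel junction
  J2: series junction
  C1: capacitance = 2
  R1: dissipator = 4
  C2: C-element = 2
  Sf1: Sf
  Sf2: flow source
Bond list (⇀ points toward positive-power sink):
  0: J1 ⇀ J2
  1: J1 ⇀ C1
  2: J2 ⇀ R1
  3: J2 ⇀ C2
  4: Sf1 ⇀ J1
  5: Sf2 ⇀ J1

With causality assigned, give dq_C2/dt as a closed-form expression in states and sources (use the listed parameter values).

bond 4 stroke→Sf1  (Sf1: flow source, stroke at near end)
bond 5 stroke→Sf2  (Sf2: flow source, stroke at near end)
bond 1 stroke→J1  (prefer integral on C1)
bond 0 stroke→J2  (J1: bond 1 brought effort, rest push out)
bond 3 stroke→J2  (C2 integral (e out))
bond 2 stroke→R1  (J2 needs exactly one f-in)

dq_C2/dt = q_C1/8 - q_C2/8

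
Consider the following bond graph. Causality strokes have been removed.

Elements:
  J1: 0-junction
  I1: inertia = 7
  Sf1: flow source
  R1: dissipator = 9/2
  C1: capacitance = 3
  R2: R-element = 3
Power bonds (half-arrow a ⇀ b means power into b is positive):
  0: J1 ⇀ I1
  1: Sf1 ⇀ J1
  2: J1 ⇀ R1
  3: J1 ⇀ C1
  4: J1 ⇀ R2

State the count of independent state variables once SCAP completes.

β1 stroke→Sf1  (Sf1 fixes flow; stroke at Sf1)
β0 stroke→I1  (I1 integral (f out))
β3 stroke→J1  (C1 outputs effort q/C1)
β2 stroke→R1  (J1 effort already set via bond 3)
β4 stroke→R2  (J1 effort already set via bond 3)

2  (C1, I1 all integral)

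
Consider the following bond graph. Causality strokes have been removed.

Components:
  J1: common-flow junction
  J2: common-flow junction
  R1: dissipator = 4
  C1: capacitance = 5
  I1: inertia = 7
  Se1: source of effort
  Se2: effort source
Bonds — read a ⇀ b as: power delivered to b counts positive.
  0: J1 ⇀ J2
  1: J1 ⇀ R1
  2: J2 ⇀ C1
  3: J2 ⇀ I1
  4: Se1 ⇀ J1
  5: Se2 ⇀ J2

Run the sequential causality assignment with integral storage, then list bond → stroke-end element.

#4 stroke→J1  (Se1 fixes effort; stroke away)
#5 stroke→J2  (Se2: effort source, stroke at far end)
#2 stroke→J2  (C1 integral (e out))
#3 stroke→I1  (I1 integral (f out))
#0 stroke→J2  (J2: bond 3 brought flow, rest push out)
#1 stroke→J1  (J1: bond 0 brought flow, rest push out)

β0 |J2
β1 |J1
β2 |J2
β3 |I1
β4 |J1
β5 |J2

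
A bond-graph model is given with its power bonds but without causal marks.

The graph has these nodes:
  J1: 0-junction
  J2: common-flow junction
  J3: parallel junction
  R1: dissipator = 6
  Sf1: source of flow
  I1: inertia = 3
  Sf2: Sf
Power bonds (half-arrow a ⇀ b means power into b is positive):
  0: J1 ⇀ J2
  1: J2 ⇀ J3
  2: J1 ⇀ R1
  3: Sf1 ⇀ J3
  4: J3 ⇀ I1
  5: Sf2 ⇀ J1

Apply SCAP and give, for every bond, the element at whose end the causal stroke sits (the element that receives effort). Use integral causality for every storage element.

bond 3 stroke→Sf1  (source Sf1 imposes f)
bond 5 stroke→Sf2  (Sf2 (Sf) sets flow on bond)
bond 4 stroke→I1  (I1: I, integral causality)
bond 1 stroke→J3  (J3 needs exactly one e-in)
bond 0 stroke→J2  (J2: bond 1 brought flow, rest push out)
bond 2 stroke→J1  (only one effort-in slot at J1)

β0 →J2
β1 →J3
β2 →J1
β3 →Sf1
β4 →I1
β5 →Sf2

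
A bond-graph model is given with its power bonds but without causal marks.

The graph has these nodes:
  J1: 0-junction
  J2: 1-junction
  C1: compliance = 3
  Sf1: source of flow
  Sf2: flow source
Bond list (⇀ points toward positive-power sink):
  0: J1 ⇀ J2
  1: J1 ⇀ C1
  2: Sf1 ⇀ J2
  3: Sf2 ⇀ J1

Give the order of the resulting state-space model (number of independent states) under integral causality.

1  (C1 all integral)

b2 |Sf1  (Sf1 (Sf) sets flow on bond)
b3 |Sf2  (source Sf2 imposes f)
b0 |J2  (1-jn J2 has f-setter on 2)
b1 |J1  (only one effort-in slot at J1)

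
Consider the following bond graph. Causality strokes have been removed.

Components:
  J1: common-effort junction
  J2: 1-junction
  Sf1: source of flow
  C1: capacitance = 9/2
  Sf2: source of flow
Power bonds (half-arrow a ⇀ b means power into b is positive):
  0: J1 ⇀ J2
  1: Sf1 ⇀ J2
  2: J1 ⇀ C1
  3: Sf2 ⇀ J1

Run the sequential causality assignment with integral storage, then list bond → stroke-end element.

β1 stroke at Sf1  (Sf1: flow source, stroke at near end)
β3 stroke at Sf2  (Sf2 (Sf) sets flow on bond)
β0 stroke at J2  (J2 flow already set via bond 1)
β2 stroke at J1  (only one effort-in slot at J1)

β0 |J2
β1 |Sf1
β2 |J1
β3 |Sf2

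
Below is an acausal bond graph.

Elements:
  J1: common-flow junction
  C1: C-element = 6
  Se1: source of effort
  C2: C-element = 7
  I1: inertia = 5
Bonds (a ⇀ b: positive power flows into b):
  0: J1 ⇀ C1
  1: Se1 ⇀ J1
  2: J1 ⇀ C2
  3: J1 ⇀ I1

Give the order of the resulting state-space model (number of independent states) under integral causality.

3  (C1, C2, I1 all integral)

β1 →J1  (Se1 fixes effort; stroke away)
β0 →J1  (C1: C, integral causality)
β2 →J1  (prefer integral on C2)
β3 →I1  (J1 needs exactly one f-in)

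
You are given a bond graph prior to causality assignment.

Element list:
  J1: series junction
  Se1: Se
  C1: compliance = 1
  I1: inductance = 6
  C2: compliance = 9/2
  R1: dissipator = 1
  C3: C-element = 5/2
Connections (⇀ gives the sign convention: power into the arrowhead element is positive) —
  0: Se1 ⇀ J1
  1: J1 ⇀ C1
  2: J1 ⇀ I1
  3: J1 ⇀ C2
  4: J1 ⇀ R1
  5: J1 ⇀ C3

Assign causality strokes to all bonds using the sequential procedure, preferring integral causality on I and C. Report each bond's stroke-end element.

β0 stroke at J1  (source Se1 imposes e)
β1 stroke at J1  (C1 outputs effort q/C1)
β2 stroke at I1  (I1: I, integral causality)
β3 stroke at J1  (1-jn J1 has f-setter on 2)
β4 stroke at J1  (J1 flow already set via bond 2)
β5 stroke at J1  (J1 flow already set via bond 2)

bond 0 →J1
bond 1 →J1
bond 2 →I1
bond 3 →J1
bond 4 →J1
bond 5 →J1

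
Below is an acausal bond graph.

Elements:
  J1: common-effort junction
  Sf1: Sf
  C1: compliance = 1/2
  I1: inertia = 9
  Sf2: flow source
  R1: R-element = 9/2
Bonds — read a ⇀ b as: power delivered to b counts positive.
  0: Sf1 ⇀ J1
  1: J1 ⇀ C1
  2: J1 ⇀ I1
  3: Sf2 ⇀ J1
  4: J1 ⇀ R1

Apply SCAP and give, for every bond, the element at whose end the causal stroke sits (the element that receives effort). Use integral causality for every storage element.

bond 0 |Sf1
bond 1 |J1
bond 2 |I1
bond 3 |Sf2
bond 4 |R1

bond 0 →Sf1  (source Sf1 imposes f)
bond 3 →Sf2  (Sf2 fixes flow; stroke at Sf2)
bond 1 →J1  (C1 integral (e out))
bond 2 →I1  (0-jn J1 has e-setter on 1)
bond 4 →R1  (common-e at J1 fixed by 1)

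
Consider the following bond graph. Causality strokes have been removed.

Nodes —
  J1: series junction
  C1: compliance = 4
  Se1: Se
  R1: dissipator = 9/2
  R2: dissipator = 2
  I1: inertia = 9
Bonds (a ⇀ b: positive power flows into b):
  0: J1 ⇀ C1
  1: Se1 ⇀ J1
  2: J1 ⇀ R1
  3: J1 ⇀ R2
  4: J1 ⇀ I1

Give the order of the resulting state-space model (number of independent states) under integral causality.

#1 stroke→J1  (Se1: effort source, stroke at far end)
#0 stroke→J1  (C1: C, integral causality)
#4 stroke→I1  (I1: I, integral causality)
#2 stroke→J1  (1-jn J1 has f-setter on 4)
#3 stroke→J1  (1-jn J1 has f-setter on 4)

2  (C1, I1 all integral)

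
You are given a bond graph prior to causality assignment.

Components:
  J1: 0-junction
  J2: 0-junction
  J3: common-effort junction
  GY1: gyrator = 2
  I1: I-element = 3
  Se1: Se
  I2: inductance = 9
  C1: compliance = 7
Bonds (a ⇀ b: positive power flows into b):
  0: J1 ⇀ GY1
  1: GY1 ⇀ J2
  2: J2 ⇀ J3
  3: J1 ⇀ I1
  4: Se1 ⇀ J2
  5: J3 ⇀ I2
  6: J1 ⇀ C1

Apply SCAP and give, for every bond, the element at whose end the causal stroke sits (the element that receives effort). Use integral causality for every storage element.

b4 stroke at J2  (Se1 fixes effort; stroke away)
b1 stroke at GY1  (J2 effort already set via bond 4)
b2 stroke at J3  (J2 effort already set via bond 4)
b5 stroke at I2  (J3 effort already set via bond 2)
b0 stroke at GY1  (through GY1, causality inverts; strokes same side of GY1)
b3 stroke at I1  (I1: I, integral causality)
b6 stroke at J1  (J1: last free bond brings effort in)

β0 stroke at GY1
β1 stroke at GY1
β2 stroke at J3
β3 stroke at I1
β4 stroke at J2
β5 stroke at I2
β6 stroke at J1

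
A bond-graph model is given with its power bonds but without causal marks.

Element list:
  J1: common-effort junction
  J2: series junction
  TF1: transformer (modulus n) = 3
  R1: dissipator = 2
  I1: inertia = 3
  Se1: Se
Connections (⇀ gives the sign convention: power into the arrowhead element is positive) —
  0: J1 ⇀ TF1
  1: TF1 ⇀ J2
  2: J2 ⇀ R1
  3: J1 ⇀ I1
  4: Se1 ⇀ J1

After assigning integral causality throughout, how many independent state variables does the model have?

#4 stroke→J1  (Se1 fixes effort; stroke away)
#0 stroke→TF1  (0-jn J1 has e-setter on 4)
#3 stroke→I1  (J1 effort already set via bond 4)
#1 stroke→J2  (through TF1, causality passes straight; one stroke at TF1)
#2 stroke→R1  (J2 needs exactly one f-in)

1  (I1 all integral)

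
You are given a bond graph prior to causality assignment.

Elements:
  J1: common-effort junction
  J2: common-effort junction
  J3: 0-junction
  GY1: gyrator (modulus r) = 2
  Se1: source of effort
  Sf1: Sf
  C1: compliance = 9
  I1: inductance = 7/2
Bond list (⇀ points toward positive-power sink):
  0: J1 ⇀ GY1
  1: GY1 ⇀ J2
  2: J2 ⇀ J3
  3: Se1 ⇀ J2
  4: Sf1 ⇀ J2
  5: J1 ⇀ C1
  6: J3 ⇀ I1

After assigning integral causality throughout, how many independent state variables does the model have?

2  (C1, I1 all integral)

#3 |J2  (Se1: effort source, stroke at far end)
#4 |Sf1  (source Sf1 imposes f)
#1 |GY1  (common-e at J2 fixed by 3)
#2 |J3  (J2 effort already set via bond 3)
#6 |I1  (J3: bond 2 brought effort, rest push out)
#0 |GY1  (GY1: gyrator matches bond 1)
#5 |J1  (J1 needs exactly one e-in)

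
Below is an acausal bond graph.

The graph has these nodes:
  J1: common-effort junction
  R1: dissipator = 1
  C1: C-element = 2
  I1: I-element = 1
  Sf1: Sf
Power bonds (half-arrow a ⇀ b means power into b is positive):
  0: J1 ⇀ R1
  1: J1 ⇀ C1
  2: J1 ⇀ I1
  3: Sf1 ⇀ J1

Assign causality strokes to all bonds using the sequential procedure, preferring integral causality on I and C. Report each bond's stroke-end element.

b3 stroke→Sf1  (Sf1 fixes flow; stroke at Sf1)
b1 stroke→J1  (C1 outputs effort q/C1)
b0 stroke→R1  (J1: bond 1 brought effort, rest push out)
b2 stroke→I1  (0-jn J1 has e-setter on 1)

β0 |R1
β1 |J1
β2 |I1
β3 |Sf1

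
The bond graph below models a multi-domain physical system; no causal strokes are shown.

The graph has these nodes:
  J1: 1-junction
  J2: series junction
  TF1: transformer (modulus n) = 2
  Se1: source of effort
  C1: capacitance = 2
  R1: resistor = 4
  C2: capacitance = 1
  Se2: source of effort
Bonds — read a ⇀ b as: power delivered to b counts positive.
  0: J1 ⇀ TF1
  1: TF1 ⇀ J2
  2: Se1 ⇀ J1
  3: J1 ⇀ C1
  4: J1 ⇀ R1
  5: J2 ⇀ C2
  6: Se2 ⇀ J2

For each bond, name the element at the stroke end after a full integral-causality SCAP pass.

bond 0 →J1
bond 1 →TF1
bond 2 →J1
bond 3 →J1
bond 4 →R1
bond 5 →J2
bond 6 →J2

β2 →J1  (source Se1 imposes e)
β6 →J2  (source Se2 imposes e)
β3 →J1  (C1 outputs effort q/C1)
β5 →J2  (C2: C, integral causality)
β1 →TF1  (J2: last free bond brings flow in)
β0 →J1  (through TF1, causality passes straight; one stroke at TF1)
β4 →R1  (closing 1-jn rule on J1)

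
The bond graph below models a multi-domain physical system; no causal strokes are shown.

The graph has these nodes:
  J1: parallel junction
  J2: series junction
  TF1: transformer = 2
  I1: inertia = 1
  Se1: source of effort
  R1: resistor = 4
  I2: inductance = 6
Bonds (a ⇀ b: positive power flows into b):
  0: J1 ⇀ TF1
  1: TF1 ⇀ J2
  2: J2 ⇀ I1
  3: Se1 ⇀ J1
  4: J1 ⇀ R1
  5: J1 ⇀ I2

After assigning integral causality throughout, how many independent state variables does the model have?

2  (I1, I2 all integral)

b3 stroke→J1  (Se1: effort source, stroke at far end)
b0 stroke→TF1  (0-jn J1 has e-setter on 3)
b4 stroke→R1  (0-jn J1 has e-setter on 3)
b5 stroke→I2  (J1: bond 3 brought effort, rest push out)
b1 stroke→J2  (TF1 one-in-one-out from 0)
b2 stroke→I1  (J2 needs exactly one f-in)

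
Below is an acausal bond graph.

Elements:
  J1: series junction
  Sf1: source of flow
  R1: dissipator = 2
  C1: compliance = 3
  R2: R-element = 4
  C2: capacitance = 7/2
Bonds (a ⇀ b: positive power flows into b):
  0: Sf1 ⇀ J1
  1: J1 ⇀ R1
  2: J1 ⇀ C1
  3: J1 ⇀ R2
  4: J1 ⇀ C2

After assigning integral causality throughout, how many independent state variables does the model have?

β0 |Sf1  (Sf1 fixes flow; stroke at Sf1)
β1 |J1  (common-f at J1 fixed by 0)
β2 |J1  (1-jn J1 has f-setter on 0)
β3 |J1  (common-f at J1 fixed by 0)
β4 |J1  (J1: bond 0 brought flow, rest push out)

2  (C1, C2 all integral)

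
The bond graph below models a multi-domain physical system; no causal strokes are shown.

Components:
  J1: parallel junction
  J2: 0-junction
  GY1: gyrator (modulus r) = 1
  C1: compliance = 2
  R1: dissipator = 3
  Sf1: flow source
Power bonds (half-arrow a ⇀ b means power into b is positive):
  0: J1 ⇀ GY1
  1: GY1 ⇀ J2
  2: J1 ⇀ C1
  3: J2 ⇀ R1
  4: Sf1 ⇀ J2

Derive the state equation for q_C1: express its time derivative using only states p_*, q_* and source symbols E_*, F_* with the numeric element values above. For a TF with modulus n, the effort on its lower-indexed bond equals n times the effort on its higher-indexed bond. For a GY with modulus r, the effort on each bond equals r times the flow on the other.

dq_C1/dt = -3*F_Sf1 - 3*q_C1/2

b4 stroke→Sf1  (Sf1 fixes flow; stroke at Sf1)
b2 stroke→J1  (C1: C, integral causality)
b0 stroke→GY1  (common-e at J1 fixed by 2)
b1 stroke→GY1  (GY1: gyrator matches bond 0)
b3 stroke→J2  (only one effort-in slot at J2)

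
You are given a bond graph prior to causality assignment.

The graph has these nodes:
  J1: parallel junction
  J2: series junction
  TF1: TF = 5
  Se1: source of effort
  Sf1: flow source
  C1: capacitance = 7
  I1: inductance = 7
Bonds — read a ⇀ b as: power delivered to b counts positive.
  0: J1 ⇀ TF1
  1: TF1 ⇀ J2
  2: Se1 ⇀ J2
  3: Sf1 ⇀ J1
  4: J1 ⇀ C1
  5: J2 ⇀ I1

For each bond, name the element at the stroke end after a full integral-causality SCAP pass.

#0 →TF1
#1 →J2
#2 →J2
#3 →Sf1
#4 →J1
#5 →I1

#2 |J2  (source Se1 imposes e)
#3 |Sf1  (source Sf1 imposes f)
#4 |J1  (C1 outputs effort q/C1)
#0 |TF1  (0-jn J1 has e-setter on 4)
#1 |J2  (through TF1, causality passes straight; one stroke at TF1)
#5 |I1  (J2 needs exactly one f-in)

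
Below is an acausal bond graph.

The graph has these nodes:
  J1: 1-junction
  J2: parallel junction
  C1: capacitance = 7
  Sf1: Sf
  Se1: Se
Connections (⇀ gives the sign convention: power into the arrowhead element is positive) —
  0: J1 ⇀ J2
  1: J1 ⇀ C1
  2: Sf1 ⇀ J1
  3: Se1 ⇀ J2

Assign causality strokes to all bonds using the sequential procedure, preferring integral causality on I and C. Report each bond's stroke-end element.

#0 →J1
#1 →J1
#2 →Sf1
#3 →J2

bond 2 stroke→Sf1  (source Sf1 imposes f)
bond 3 stroke→J2  (Se1: effort source, stroke at far end)
bond 0 stroke→J1  (J1: bond 2 brought flow, rest push out)
bond 1 stroke→J1  (J1 flow already set via bond 2)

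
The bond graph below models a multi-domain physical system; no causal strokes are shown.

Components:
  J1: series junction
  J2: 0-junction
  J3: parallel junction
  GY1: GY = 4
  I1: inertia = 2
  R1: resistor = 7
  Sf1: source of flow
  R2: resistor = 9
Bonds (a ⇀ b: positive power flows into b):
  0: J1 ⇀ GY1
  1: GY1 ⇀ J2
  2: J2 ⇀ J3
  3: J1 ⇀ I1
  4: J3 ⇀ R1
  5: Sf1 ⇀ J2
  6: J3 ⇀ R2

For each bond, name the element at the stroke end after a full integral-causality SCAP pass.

b5 |Sf1  (source Sf1 imposes f)
b3 |I1  (I1 integral (f out))
b0 |J1  (J1 flow already set via bond 3)
b1 |J2  (GY1: gyrator matches bond 0)
b2 |J3  (J2 effort already set via bond 1)
b4 |R1  (J3: bond 2 brought effort, rest push out)
b6 |R2  (common-e at J3 fixed by 2)

β0 |J1
β1 |J2
β2 |J3
β3 |I1
β4 |R1
β5 |Sf1
β6 |R2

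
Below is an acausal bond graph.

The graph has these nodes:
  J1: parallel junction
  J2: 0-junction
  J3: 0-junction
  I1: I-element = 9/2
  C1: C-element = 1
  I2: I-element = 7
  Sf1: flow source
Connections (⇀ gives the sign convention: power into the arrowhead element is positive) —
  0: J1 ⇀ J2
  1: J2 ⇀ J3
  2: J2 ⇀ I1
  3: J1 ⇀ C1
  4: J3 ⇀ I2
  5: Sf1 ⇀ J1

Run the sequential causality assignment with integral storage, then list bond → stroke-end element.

#0 |J2
#1 |J3
#2 |I1
#3 |J1
#4 |I2
#5 |Sf1

#5 stroke at Sf1  (Sf1 (Sf) sets flow on bond)
#2 stroke at I1  (I1: I, integral causality)
#3 stroke at J1  (prefer integral on C1)
#0 stroke at J2  (J1 effort already set via bond 3)
#1 stroke at J3  (0-jn J2 has e-setter on 0)
#4 stroke at I2  (0-jn J3 has e-setter on 1)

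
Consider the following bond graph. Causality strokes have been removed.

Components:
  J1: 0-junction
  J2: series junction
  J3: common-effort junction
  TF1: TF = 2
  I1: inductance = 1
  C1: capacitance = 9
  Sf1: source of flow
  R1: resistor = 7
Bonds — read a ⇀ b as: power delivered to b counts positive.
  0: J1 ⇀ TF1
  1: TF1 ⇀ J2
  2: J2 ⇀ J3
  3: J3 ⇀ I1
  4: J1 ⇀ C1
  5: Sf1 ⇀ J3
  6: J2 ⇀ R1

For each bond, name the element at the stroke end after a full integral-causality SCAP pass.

β0 →TF1
β1 →J2
β2 →J3
β3 →I1
β4 →J1
β5 →Sf1
β6 →J2

b5 |Sf1  (Sf1 (Sf) sets flow on bond)
b3 |I1  (I1 outputs flow p/I1)
b2 |J3  (J3: last free bond brings effort in)
b1 |J2  (J2 flow already set via bond 2)
b6 |J2  (1-jn J2 has f-setter on 2)
b0 |TF1  (TF1: transformer flips bond 1)
b4 |J1  (closing 0-jn rule on J1)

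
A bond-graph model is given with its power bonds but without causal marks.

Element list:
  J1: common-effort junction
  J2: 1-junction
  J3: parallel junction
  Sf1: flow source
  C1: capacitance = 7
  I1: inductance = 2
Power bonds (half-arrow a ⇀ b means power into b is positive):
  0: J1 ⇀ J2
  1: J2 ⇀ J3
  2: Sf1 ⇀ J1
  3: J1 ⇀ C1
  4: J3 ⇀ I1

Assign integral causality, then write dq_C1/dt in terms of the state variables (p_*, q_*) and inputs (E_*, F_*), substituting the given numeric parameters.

b2 stroke→Sf1  (Sf1 fixes flow; stroke at Sf1)
b3 stroke→J1  (C1 integral (e out))
b0 stroke→J2  (0-jn J1 has e-setter on 3)
b1 stroke→J3  (J2: last free bond brings flow in)
b4 stroke→I1  (0-jn J3 has e-setter on 1)

dq_C1/dt = F_Sf1 - p_I1/2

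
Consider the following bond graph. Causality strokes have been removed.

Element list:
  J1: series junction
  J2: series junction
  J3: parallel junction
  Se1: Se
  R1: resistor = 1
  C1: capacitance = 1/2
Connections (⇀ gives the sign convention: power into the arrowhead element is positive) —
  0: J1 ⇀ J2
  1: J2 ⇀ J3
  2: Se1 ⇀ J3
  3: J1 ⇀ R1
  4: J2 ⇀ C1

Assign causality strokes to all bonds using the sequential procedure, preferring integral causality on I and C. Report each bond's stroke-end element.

β0 |J1
β1 |J2
β2 |J3
β3 |R1
β4 |J2

bond 2 |J3  (source Se1 imposes e)
bond 1 |J2  (J3 effort already set via bond 2)
bond 4 |J2  (prefer integral on C1)
bond 0 |J1  (J2 needs exactly one f-in)
bond 3 |R1  (J1: last free bond brings flow in)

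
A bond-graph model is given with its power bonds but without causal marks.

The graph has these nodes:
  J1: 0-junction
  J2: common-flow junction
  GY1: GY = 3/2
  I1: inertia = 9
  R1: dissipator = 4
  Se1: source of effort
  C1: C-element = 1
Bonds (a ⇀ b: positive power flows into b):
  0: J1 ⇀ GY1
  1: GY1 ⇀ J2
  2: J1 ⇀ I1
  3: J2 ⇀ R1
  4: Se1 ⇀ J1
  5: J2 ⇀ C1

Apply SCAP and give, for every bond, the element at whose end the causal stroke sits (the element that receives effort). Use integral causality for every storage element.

β0 →GY1
β1 →GY1
β2 →I1
β3 →J2
β4 →J1
β5 →J2

b4 |J1  (source Se1 imposes e)
b0 |GY1  (J1 effort already set via bond 4)
b2 |I1  (common-e at J1 fixed by 4)
b1 |GY1  (GY1: gyrator matches bond 0)
b3 |J2  (J2: bond 1 brought flow, rest push out)
b5 |J2  (1-jn J2 has f-setter on 1)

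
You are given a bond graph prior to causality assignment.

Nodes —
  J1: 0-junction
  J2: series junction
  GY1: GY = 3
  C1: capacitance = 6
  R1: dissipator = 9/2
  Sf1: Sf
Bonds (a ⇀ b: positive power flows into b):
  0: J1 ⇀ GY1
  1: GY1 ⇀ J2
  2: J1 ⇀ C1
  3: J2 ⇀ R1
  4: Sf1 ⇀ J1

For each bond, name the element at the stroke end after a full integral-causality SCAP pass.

bond 4 →Sf1  (Sf1: flow source, stroke at near end)
bond 2 →J1  (C1 outputs effort q/C1)
bond 0 →GY1  (J1 effort already set via bond 2)
bond 1 →GY1  (GY1: gyrator matches bond 0)
bond 3 →J2  (J2 flow already set via bond 1)

β0 stroke at GY1
β1 stroke at GY1
β2 stroke at J1
β3 stroke at J2
β4 stroke at Sf1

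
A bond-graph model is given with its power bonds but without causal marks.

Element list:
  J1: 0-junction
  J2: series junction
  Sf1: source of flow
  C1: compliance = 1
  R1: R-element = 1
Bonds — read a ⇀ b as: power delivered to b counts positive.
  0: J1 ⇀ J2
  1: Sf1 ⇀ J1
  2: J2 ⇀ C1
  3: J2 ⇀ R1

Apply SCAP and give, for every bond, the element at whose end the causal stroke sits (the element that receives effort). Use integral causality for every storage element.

#1 →Sf1  (Sf1 fixes flow; stroke at Sf1)
#0 →J1  (closing 0-jn rule on J1)
#2 →J2  (1-jn J2 has f-setter on 0)
#3 →J2  (1-jn J2 has f-setter on 0)

β0 |J1
β1 |Sf1
β2 |J2
β3 |J2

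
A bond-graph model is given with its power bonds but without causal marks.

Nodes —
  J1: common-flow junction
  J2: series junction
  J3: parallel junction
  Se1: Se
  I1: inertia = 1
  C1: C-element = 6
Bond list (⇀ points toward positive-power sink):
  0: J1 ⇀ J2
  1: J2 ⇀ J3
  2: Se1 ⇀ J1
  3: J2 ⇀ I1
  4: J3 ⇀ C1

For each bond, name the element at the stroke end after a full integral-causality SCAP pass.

#2 →J1  (Se1 (Se) sets effort on bond)
#0 →J2  (only one flow-in slot at J1)
#3 →I1  (prefer integral on I1)
#1 →J2  (1-jn J2 has f-setter on 3)
#4 →J3  (closing 0-jn rule on J3)

b0 stroke at J2
b1 stroke at J2
b2 stroke at J1
b3 stroke at I1
b4 stroke at J3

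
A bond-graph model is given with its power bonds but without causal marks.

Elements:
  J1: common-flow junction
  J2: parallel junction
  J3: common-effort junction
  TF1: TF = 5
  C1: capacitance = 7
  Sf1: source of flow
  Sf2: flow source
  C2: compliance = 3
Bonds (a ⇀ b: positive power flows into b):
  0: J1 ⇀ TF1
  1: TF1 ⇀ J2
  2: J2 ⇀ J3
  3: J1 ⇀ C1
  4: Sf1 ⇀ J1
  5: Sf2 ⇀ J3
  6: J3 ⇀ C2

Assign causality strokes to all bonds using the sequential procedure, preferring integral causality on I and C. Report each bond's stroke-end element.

β4 stroke→Sf1  (Sf1 (Sf) sets flow on bond)
β5 stroke→Sf2  (source Sf2 imposes f)
β0 stroke→J1  (J1: bond 4 brought flow, rest push out)
β3 stroke→J1  (common-f at J1 fixed by 4)
β1 stroke→TF1  (TF1 one-in-one-out from 0)
β2 stroke→J2  (J2: last free bond brings effort in)
β6 stroke→J3  (J3: last free bond brings effort in)

b0 stroke at J1
b1 stroke at TF1
b2 stroke at J2
b3 stroke at J1
b4 stroke at Sf1
b5 stroke at Sf2
b6 stroke at J3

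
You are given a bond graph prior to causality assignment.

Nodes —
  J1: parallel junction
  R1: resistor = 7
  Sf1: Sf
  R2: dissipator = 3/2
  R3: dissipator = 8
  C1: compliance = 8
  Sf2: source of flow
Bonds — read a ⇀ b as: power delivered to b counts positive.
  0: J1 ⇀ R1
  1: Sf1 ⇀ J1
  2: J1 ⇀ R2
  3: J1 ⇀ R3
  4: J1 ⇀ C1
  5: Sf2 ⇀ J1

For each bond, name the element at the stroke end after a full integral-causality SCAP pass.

#1 stroke at Sf1  (Sf1 (Sf) sets flow on bond)
#5 stroke at Sf2  (Sf2 (Sf) sets flow on bond)
#4 stroke at J1  (C1 outputs effort q/C1)
#0 stroke at R1  (J1: bond 4 brought effort, rest push out)
#2 stroke at R2  (J1 effort already set via bond 4)
#3 stroke at R3  (common-e at J1 fixed by 4)

#0 stroke→R1
#1 stroke→Sf1
#2 stroke→R2
#3 stroke→R3
#4 stroke→J1
#5 stroke→Sf2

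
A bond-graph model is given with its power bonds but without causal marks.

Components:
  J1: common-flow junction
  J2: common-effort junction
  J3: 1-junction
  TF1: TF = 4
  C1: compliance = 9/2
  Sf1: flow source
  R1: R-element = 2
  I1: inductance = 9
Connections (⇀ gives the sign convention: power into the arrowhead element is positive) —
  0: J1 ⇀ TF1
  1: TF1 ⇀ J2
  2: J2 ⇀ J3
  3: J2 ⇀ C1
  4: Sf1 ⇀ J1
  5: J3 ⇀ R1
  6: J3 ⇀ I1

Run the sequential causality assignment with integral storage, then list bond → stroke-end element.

bond 4 stroke→Sf1  (source Sf1 imposes f)
bond 0 stroke→J1  (1-jn J1 has f-setter on 4)
bond 1 stroke→TF1  (TF1: transformer flips bond 0)
bond 3 stroke→J2  (prefer integral on C1)
bond 2 stroke→J3  (J2: bond 3 brought effort, rest push out)
bond 6 stroke→I1  (I1 integral (f out))
bond 5 stroke→J3  (common-f at J3 fixed by 6)

bond 0 stroke→J1
bond 1 stroke→TF1
bond 2 stroke→J3
bond 3 stroke→J2
bond 4 stroke→Sf1
bond 5 stroke→J3
bond 6 stroke→I1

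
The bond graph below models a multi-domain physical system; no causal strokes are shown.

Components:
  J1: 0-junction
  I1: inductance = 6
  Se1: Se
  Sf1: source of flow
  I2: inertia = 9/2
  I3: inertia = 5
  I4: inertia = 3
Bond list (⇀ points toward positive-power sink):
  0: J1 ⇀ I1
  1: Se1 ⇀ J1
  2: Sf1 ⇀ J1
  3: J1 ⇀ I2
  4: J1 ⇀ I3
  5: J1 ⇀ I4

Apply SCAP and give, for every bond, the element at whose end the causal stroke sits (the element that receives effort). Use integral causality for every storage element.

b1 stroke→J1  (Se1 fixes effort; stroke away)
b2 stroke→Sf1  (source Sf1 imposes f)
b0 stroke→I1  (J1 effort already set via bond 1)
b3 stroke→I2  (J1: bond 1 brought effort, rest push out)
b4 stroke→I3  (J1 effort already set via bond 1)
b5 stroke→I4  (J1: bond 1 brought effort, rest push out)

b0 |I1
b1 |J1
b2 |Sf1
b3 |I2
b4 |I3
b5 |I4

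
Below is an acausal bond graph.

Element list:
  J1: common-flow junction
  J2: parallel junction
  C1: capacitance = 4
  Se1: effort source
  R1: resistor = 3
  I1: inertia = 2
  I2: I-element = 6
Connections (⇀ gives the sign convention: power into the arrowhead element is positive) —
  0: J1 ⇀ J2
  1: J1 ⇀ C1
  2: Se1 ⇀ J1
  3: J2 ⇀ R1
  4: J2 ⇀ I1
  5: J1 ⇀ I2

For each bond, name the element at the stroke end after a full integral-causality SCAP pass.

b0 stroke→J1
b1 stroke→J1
b2 stroke→J1
b3 stroke→J2
b4 stroke→I1
b5 stroke→I2

β2 |J1  (Se1: effort source, stroke at far end)
β1 |J1  (C1 integral (e out))
β4 |I1  (I1 integral (f out))
β5 |I2  (I2: I, integral causality)
β0 |J1  (J1 flow already set via bond 5)
β3 |J2  (closing 0-jn rule on J2)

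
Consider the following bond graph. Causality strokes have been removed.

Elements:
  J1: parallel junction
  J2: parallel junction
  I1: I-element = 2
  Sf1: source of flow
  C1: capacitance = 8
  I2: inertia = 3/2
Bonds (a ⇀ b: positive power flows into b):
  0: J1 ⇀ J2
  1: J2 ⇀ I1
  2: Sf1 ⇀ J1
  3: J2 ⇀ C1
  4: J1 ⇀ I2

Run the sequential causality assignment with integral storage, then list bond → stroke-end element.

b0 →J1
b1 →I1
b2 →Sf1
b3 →J2
b4 →I2

bond 2 stroke→Sf1  (Sf1 fixes flow; stroke at Sf1)
bond 1 stroke→I1  (I1 integral (f out))
bond 3 stroke→J2  (C1: C, integral causality)
bond 0 stroke→J1  (J2 effort already set via bond 3)
bond 4 stroke→I2  (J1: bond 0 brought effort, rest push out)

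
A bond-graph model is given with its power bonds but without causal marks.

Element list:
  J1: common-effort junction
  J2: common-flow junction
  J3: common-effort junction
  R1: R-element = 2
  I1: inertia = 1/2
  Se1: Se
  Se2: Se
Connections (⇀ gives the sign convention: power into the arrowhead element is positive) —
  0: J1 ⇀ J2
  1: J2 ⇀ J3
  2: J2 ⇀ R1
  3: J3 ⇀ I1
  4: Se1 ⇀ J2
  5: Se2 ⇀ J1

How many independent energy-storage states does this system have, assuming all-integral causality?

b4 stroke at J2  (Se1: effort source, stroke at far end)
b5 stroke at J1  (Se2: effort source, stroke at far end)
b0 stroke at J2  (common-e at J1 fixed by 5)
b3 stroke at I1  (prefer integral on I1)
b1 stroke at J3  (J3: last free bond brings effort in)
b2 stroke at J2  (1-jn J2 has f-setter on 1)

1  (I1 all integral)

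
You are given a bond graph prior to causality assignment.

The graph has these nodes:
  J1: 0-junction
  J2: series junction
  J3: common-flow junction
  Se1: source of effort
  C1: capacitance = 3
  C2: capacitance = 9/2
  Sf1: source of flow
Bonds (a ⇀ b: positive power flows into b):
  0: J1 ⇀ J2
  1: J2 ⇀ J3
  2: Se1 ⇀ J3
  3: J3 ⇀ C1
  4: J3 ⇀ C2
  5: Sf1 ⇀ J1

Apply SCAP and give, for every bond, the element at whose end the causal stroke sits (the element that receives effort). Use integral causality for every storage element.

#0 |J1
#1 |J2
#2 |J3
#3 |J3
#4 |J3
#5 |Sf1

b2 |J3  (source Se1 imposes e)
b5 |Sf1  (Sf1: flow source, stroke at near end)
b0 |J1  (J1: last free bond brings effort in)
b1 |J2  (J2: bond 0 brought flow, rest push out)
b3 |J3  (J3: bond 1 brought flow, rest push out)
b4 |J3  (J3 flow already set via bond 1)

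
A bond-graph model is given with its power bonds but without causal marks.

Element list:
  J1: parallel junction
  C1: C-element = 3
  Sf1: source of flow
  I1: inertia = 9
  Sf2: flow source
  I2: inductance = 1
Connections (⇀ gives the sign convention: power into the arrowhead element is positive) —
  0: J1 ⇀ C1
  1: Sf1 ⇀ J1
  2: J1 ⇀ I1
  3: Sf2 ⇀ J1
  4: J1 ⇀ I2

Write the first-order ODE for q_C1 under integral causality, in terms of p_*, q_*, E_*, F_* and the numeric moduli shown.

dq_C1/dt = F_Sf1 + F_Sf2 - p_I1/9 - p_I2

b1 stroke at Sf1  (source Sf1 imposes f)
b3 stroke at Sf2  (source Sf2 imposes f)
b0 stroke at J1  (prefer integral on C1)
b2 stroke at I1  (J1 effort already set via bond 0)
b4 stroke at I2  (0-jn J1 has e-setter on 0)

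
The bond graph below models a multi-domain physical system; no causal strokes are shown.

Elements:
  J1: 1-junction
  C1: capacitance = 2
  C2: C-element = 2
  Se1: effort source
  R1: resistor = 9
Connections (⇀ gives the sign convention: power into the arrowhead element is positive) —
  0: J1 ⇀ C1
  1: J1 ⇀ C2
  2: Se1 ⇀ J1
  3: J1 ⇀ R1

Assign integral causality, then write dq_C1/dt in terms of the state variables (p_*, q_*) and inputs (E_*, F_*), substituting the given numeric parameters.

dq_C1/dt = E_Se1/9 - q_C1/18 - q_C2/18

b2 |J1  (Se1 fixes effort; stroke away)
b0 |J1  (C1: C, integral causality)
b1 |J1  (C2 outputs effort q/C2)
b3 |R1  (J1: last free bond brings flow in)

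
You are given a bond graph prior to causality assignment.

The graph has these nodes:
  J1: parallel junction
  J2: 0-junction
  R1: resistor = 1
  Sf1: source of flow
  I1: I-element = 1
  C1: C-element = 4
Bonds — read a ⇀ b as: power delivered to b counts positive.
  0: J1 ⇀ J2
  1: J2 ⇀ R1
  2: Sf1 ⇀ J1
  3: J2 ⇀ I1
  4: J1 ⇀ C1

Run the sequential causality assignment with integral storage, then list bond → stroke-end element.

#2 stroke→Sf1  (Sf1 fixes flow; stroke at Sf1)
#3 stroke→I1  (I1: I, integral causality)
#4 stroke→J1  (prefer integral on C1)
#0 stroke→J2  (common-e at J1 fixed by 4)
#1 stroke→R1  (0-jn J2 has e-setter on 0)

#0 |J2
#1 |R1
#2 |Sf1
#3 |I1
#4 |J1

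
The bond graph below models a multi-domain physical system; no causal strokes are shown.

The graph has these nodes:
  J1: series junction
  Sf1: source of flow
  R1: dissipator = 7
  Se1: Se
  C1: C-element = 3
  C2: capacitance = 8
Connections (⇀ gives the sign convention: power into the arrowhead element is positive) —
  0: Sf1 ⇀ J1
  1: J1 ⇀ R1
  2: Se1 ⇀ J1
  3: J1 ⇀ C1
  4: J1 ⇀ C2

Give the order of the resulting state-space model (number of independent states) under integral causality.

2  (C1, C2 all integral)

#0 stroke at Sf1  (Sf1: flow source, stroke at near end)
#2 stroke at J1  (Se1 fixes effort; stroke away)
#1 stroke at J1  (J1 flow already set via bond 0)
#3 stroke at J1  (common-f at J1 fixed by 0)
#4 stroke at J1  (common-f at J1 fixed by 0)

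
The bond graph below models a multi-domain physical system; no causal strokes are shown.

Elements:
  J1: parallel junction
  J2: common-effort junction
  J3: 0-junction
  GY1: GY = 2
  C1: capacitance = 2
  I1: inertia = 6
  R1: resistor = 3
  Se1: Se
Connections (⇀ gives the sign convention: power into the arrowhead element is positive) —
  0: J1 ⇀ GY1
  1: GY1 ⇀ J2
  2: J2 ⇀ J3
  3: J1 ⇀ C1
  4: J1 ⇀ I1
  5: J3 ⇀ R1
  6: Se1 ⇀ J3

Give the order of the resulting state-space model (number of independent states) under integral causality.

β6 |J3  (Se1 (Se) sets effort on bond)
β2 |J2  (0-jn J3 has e-setter on 6)
β5 |R1  (0-jn J3 has e-setter on 6)
β1 |GY1  (J2 effort already set via bond 2)
β0 |GY1  (GY1 both-in/both-out from 1)
β3 |J1  (C1 outputs effort q/C1)
β4 |I1  (common-e at J1 fixed by 3)

2  (C1, I1 all integral)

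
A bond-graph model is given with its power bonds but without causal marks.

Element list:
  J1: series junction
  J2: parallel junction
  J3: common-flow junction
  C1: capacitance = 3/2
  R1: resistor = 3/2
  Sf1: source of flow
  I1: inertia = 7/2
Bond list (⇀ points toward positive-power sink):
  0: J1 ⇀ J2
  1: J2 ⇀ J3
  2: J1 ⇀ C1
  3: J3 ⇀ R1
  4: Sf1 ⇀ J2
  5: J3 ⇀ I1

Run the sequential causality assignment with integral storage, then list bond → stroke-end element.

b4 |Sf1  (Sf1 (Sf) sets flow on bond)
b2 |J1  (C1: C, integral causality)
b0 |J2  (only one flow-in slot at J1)
b1 |J3  (0-jn J2 has e-setter on 0)
b5 |I1  (I1 integral (f out))
b3 |J3  (1-jn J3 has f-setter on 5)

#0 |J2
#1 |J3
#2 |J1
#3 |J3
#4 |Sf1
#5 |I1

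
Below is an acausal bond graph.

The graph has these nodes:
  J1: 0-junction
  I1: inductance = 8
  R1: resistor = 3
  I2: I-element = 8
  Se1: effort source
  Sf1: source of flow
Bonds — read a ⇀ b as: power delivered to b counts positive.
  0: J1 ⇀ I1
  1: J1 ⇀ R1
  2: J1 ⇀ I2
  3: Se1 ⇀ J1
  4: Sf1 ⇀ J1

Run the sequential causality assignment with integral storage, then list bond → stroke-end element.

β0 stroke at I1
β1 stroke at R1
β2 stroke at I2
β3 stroke at J1
β4 stroke at Sf1

#3 |J1  (Se1: effort source, stroke at far end)
#4 |Sf1  (Sf1 (Sf) sets flow on bond)
#0 |I1  (J1: bond 3 brought effort, rest push out)
#1 |R1  (J1: bond 3 brought effort, rest push out)
#2 |I2  (J1: bond 3 brought effort, rest push out)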